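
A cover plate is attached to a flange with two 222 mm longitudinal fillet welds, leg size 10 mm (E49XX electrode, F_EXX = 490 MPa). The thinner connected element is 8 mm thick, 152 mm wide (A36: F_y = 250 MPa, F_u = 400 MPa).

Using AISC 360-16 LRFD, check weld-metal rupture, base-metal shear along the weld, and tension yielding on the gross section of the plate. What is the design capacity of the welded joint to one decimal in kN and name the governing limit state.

Weld metal: throat = 0.707×10 = 7.07 mm, L = 2×222 = 444 mm. φR_n = 0.75 × 0.6 × 490 × 7.07 × 444 = 692.2 kN.
Base metal shear (8 mm plate): yield φR_n = 1.0×0.6×250×8×444 = 532.8 kN; rupture φR_n = 0.75×0.6×400×8×444 = 639.4 kN; take 532.8 kN (yield).
Tension yield (gross): A_g = 152×8 = 1216 mm². φR_n = 0.90 × 250 × 1216 = 273.6 kN.
Governing: min(692.2, 532.8, 273.6) = 273.6 kN → gross-section yield.

273.6 kN (gross-section yield governs)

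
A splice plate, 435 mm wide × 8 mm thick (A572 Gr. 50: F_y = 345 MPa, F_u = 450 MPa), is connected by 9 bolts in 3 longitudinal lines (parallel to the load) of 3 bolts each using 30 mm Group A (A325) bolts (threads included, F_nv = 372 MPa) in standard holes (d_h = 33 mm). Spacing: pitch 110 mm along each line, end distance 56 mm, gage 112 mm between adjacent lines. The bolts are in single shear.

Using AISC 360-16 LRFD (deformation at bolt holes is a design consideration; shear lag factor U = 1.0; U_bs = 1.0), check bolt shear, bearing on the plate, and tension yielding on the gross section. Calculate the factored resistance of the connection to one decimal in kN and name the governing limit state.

1080.5 kN (gross-section yield governs)

Bolt shear: A_b = π(30)²/4 = 706.86 mm². φR_n = 0.75 × 372 × 706.86 × 9 × 1 = 1774.9 kN.
Bearing (8 mm plate, F_u = 450 MPa): end bolts L_c = 56 − 33/2 = 39.5, R_n = min(1.2×39.5×8×450, 2.4×30×8×450) = 170.64 kN/bolt; interior L_c = 110 − 33 = 77, R_n = 259.2 kN/bolt. φR_n = 0.75 × (3×170.64 + 6×259.2) = 1550.3 kN.
Tension yield (gross): A_g = 435×8 = 3480 mm². φR_n = 0.90 × 345 × 3480 = 1080.5 kN.
Governing: min(1774.9, 1550.3, 1080.5) = 1080.5 kN → gross-section yield.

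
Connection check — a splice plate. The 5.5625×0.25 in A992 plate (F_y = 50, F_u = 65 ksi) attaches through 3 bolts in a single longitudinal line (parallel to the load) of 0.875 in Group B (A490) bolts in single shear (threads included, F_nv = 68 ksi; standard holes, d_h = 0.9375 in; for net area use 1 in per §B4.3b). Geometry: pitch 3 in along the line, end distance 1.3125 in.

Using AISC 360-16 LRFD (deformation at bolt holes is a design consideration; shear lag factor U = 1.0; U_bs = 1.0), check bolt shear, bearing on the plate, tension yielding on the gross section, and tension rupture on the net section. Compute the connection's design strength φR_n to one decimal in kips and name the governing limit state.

Bolt shear: A_b = π(0.875)²/4 = 0.60132 in². φR_n = 0.75 × 68 × 0.60132 × 3 × 1 = 92.0 kips.
Bearing (0.25 in plate, F_u = 65 ksi): end bolts L_c = 1.3125 − 0.9375/2 = 0.84375, R_n = min(1.2×0.84375×0.25×65, 2.4×0.875×0.25×65) = 16.453 kips/bolt; interior L_c = 3 − 0.9375 = 2.0625, R_n = 34.125 kips/bolt. φR_n = 0.75 × (1×16.453 + 2×34.125) = 63.5 kips.
Tension yield (gross): A_g = 5.5625×0.25 = 1.3906 in². φR_n = 0.90 × 50 × 1.3906 = 62.6 kips.
Tension rupture (net): A_n = (5.5625 − 1×1)×0.25 = 1.1406 in² (U = 1.0, A_e = A_n). φR_n = 0.75 × 65 × 1.1406 = 55.6 kips.
Governing: min(92.0, 63.5, 62.6, 55.6) = 55.6 kips → net-section rupture.

55.6 kips (net-section rupture governs)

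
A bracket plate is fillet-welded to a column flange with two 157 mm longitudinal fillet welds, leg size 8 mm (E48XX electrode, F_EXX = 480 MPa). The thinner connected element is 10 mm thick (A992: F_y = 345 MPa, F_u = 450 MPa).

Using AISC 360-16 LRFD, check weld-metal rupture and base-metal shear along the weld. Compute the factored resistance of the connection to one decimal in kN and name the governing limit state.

Weld metal: throat = 0.707×8 = 5.656 mm, L = 2×157 = 314 mm. φR_n = 0.75 × 0.6 × 480 × 5.656 × 314 = 383.6 kN.
Base metal shear (10 mm plate): yield φR_n = 1.0×0.6×345×10×314 = 650.0 kN; rupture φR_n = 0.75×0.6×450×10×314 = 635.9 kN; take 635.9 kN (rupture).
Governing: min(383.6, 635.9) = 383.6 kN → weld metal.

383.6 kN (weld metal governs)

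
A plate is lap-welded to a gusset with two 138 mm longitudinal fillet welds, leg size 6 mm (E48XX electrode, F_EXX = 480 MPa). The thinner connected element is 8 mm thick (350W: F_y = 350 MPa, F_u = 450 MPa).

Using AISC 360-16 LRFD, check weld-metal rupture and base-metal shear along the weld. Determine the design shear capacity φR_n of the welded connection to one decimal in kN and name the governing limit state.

Weld metal: throat = 0.707×6 = 4.242 mm, L = 2×138 = 276 mm. φR_n = 0.75 × 0.6 × 480 × 4.242 × 276 = 252.9 kN.
Base metal shear (8 mm plate): yield φR_n = 1.0×0.6×350×8×276 = 463.7 kN; rupture φR_n = 0.75×0.6×450×8×276 = 447.1 kN; take 447.1 kN (rupture).
Governing: min(252.9, 447.1) = 252.9 kN → weld metal.

252.9 kN (weld metal governs)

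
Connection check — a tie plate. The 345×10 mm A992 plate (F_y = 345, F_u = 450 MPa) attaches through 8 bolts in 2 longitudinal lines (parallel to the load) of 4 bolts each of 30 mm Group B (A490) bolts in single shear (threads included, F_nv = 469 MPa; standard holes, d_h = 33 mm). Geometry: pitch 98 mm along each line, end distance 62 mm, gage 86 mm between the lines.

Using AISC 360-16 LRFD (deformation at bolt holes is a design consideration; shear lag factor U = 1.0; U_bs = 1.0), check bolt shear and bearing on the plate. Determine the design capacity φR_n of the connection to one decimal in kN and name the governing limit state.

Bolt shear: A_b = π(30)²/4 = 706.86 mm². φR_n = 0.75 × 469 × 706.86 × 8 × 1 = 1989.1 kN.
Bearing (10 mm plate, F_u = 450 MPa): end bolts L_c = 62 − 33/2 = 45.5, R_n = min(1.2×45.5×10×450, 2.4×30×10×450) = 245.7 kN/bolt; interior L_c = 98 − 33 = 65, R_n = 324 kN/bolt. φR_n = 0.75 × (2×245.7 + 6×324) = 1826.6 kN.
Governing: min(1989.1, 1826.6) = 1826.6 kN → bearing.

1826.6 kN (bearing governs)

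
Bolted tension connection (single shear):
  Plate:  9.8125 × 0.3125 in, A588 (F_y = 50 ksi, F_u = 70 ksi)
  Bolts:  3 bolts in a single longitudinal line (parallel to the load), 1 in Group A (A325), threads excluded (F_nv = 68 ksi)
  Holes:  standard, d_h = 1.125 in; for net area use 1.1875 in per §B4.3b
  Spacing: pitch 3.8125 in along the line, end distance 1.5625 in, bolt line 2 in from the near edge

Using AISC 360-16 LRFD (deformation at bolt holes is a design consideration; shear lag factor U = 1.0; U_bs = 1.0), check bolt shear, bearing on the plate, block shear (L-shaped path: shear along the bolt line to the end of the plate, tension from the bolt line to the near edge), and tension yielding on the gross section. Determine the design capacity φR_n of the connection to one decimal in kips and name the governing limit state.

Bolt shear: A_b = π(1)²/4 = 0.7854 in². φR_n = 0.75 × 68 × 0.7854 × 3 × 1 = 120.2 kips.
Bearing (0.3125 in plate, F_u = 70 ksi): end bolts L_c = 1.5625 − 1.125/2 = 1, R_n = min(1.2×1×0.3125×70, 2.4×1×0.3125×70) = 26.25 kips/bolt; interior L_c = 3.8125 − 1.125 = 2.6875, R_n = 52.5 kips/bolt. φR_n = 0.75 × (1×26.25 + 2×52.5) = 98.4 kips.
Block shear: shear path 1×[1.5625+2×3.8125] = 1×9.1875 in, A_gv = 2.8711, A_nv = 1×(9.1875 − 2.5×1.1875)×0.3125 = 1.9434 in²; tension to near edge: (2 − 0.5×1.1875)×0.3125 = 0.43945 in². R_n = min(0.6×70×1.9434, 0.6×50×2.8711) + 1.0×70×0.43945 = min(81.623, 86.133) + 30.762 = 112.39 kips. φR_n = 0.75 × 112.39 = 84.3 kips.
Tension yield (gross): A_g = 9.8125×0.3125 = 3.0664 in². φR_n = 0.90 × 50 × 3.0664 = 138.0 kips.
Governing: min(120.2, 98.4, 84.3, 138.0) = 84.3 kips → block shear.

84.3 kips (block shear governs)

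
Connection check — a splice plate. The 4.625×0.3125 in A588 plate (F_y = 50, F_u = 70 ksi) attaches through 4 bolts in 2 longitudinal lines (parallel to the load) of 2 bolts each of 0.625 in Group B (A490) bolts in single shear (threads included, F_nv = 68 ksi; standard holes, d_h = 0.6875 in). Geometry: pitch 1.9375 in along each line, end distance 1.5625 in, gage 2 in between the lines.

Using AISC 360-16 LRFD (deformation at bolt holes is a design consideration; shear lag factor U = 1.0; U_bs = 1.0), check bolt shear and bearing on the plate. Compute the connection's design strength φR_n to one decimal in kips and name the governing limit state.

Bolt shear: A_b = π(0.625)²/4 = 0.3068 in². φR_n = 0.75 × 68 × 0.3068 × 4 × 1 = 62.6 kips.
Bearing (0.3125 in plate, F_u = 70 ksi): end bolts L_c = 1.5625 − 0.6875/2 = 1.21875, R_n = min(1.2×1.21875×0.3125×70, 2.4×0.625×0.3125×70) = 31.992 kips/bolt; interior L_c = 1.9375 − 0.6875 = 1.25, R_n = 32.813 kips/bolt. φR_n = 0.75 × (2×31.992 + 2×32.813) = 97.2 kips.
Governing: min(62.6, 97.2) = 62.6 kips → bolt shear.

62.6 kips (bolt shear governs)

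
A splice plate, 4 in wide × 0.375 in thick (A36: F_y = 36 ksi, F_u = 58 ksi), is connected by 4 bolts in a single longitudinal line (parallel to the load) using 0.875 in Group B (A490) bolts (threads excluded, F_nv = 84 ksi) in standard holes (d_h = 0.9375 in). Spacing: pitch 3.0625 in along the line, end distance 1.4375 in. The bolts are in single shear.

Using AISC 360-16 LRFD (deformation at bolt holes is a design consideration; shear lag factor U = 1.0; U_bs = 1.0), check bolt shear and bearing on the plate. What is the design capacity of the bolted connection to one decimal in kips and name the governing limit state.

121.7 kips (bearing governs)

Bolt shear: A_b = π(0.875)²/4 = 0.60132 in². φR_n = 0.75 × 84 × 0.60132 × 4 × 1 = 151.5 kips.
Bearing (0.375 in plate, F_u = 58 ksi): end bolts L_c = 1.4375 − 0.9375/2 = 0.96875, R_n = min(1.2×0.96875×0.375×58, 2.4×0.875×0.375×58) = 25.284 kips/bolt; interior L_c = 3.0625 − 0.9375 = 2.125, R_n = 45.675 kips/bolt. φR_n = 0.75 × (1×25.284 + 3×45.675) = 121.7 kips.
Governing: min(151.5, 121.7) = 121.7 kips → bearing.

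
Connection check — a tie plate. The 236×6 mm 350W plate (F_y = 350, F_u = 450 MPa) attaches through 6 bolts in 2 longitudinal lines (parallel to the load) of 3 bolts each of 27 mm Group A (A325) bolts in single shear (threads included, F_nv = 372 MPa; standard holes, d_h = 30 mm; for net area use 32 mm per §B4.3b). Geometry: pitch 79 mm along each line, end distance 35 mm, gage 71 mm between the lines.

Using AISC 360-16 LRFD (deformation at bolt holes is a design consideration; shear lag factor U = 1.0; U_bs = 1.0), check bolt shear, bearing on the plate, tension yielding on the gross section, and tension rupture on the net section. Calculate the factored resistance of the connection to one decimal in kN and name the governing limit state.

Bolt shear: A_b = π(27)²/4 = 572.56 mm². φR_n = 0.75 × 372 × 572.56 × 6 × 1 = 958.5 kN.
Bearing (6 mm plate, F_u = 450 MPa): end bolts L_c = 35 − 30/2 = 20, R_n = min(1.2×20×6×450, 2.4×27×6×450) = 64.8 kN/bolt; interior L_c = 79 − 30 = 49, R_n = 158.76 kN/bolt. φR_n = 0.75 × (2×64.8 + 4×158.76) = 573.5 kN.
Tension yield (gross): A_g = 236×6 = 1416 mm². φR_n = 0.90 × 350 × 1416 = 446.0 kN.
Tension rupture (net): A_n = (236 − 2×32)×6 = 1032 mm² (U = 1.0, A_e = A_n). φR_n = 0.75 × 450 × 1032 = 348.3 kN.
Governing: min(958.5, 573.5, 446.0, 348.3) = 348.3 kN → net-section rupture.

348.3 kN (net-section rupture governs)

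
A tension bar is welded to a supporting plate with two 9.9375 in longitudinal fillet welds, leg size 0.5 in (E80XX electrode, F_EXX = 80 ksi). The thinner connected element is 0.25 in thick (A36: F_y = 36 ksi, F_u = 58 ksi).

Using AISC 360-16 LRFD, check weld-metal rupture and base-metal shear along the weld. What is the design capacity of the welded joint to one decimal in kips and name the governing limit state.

Weld metal: throat = 0.707×0.5 = 0.3535 in, L = 2×9.9375 = 19.875 in. φR_n = 0.75 × 0.6 × 80 × 0.3535 × 19.875 = 252.9 kips.
Base metal shear (0.25 in plate): yield φR_n = 1.0×0.6×36×0.25×19.875 = 107.3 kips; rupture φR_n = 0.75×0.6×58×0.25×19.875 = 129.7 kips; take 107.3 kips (yield).
Governing: min(252.9, 107.3) = 107.3 kips → base-metal shear.

107.3 kips (base-metal shear governs)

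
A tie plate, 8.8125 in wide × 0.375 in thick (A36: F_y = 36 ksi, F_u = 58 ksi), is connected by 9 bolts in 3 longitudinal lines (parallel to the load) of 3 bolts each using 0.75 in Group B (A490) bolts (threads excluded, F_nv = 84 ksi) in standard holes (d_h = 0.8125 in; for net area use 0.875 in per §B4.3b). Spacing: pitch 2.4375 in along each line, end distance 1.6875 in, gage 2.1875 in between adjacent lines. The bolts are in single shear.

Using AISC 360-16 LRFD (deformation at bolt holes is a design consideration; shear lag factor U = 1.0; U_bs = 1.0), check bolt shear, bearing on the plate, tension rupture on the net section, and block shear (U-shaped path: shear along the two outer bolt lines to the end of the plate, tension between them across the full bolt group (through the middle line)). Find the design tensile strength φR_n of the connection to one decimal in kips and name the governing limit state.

Bolt shear: A_b = π(0.75)²/4 = 0.44179 in². φR_n = 0.75 × 84 × 0.44179 × 9 × 1 = 250.5 kips.
Bearing (0.375 in plate, F_u = 58 ksi): end bolts L_c = 1.6875 − 0.8125/2 = 1.28125, R_n = min(1.2×1.28125×0.375×58, 2.4×0.75×0.375×58) = 33.441 kips/bolt; interior L_c = 2.4375 − 0.8125 = 1.625, R_n = 39.15 kips/bolt. φR_n = 0.75 × (3×33.441 + 6×39.15) = 251.4 kips.
Tension rupture (net): A_n = (8.8125 − 3×0.875)×0.375 = 2.3203 in² (U = 1.0, A_e = A_n). φR_n = 0.75 × 58 × 2.3203 = 100.9 kips.
Block shear: shear path 2×[1.6875+2×2.4375] = 2×6.5625 in, A_gv = 4.9219, A_nv = 2×(6.5625 − 2.5×0.875)×0.375 = 3.2813 in²; tension across gage: (4.375 − 2×0.875)×0.375 = 0.98438 in². R_n = min(0.6×58×3.2813, 0.6×36×4.9219) + 1.0×58×0.98438 = min(114.19, 106.31) + 57.094 = 163.4 kips. φR_n = 0.75 × 163.4 = 122.6 kips.
Governing: min(250.5, 251.4, 100.9, 122.6) = 100.9 kips → net-section rupture.

100.9 kips (net-section rupture governs)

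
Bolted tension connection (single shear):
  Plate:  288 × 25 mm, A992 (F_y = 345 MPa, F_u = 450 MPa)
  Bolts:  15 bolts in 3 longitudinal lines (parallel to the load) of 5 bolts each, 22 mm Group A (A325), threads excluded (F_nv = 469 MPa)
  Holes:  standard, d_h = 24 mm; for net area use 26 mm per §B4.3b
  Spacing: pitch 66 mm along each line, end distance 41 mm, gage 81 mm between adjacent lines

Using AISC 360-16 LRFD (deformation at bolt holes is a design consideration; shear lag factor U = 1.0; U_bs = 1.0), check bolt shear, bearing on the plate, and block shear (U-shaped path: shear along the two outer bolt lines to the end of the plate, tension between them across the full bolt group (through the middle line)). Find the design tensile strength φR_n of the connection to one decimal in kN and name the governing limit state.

2005.7 kN (bolt shear governs)

Bolt shear: A_b = π(22)²/4 = 380.13 mm². φR_n = 0.75 × 469 × 380.13 × 15 × 1 = 2005.7 kN.
Bearing (25 mm plate, F_u = 450 MPa): end bolts L_c = 41 − 24/2 = 29, R_n = min(1.2×29×25×450, 2.4×22×25×450) = 391.5 kN/bolt; interior L_c = 66 − 24 = 42, R_n = 567 kN/bolt. φR_n = 0.75 × (3×391.5 + 12×567) = 5983.9 kN.
Block shear: shear path 2×[41+4×66] = 2×305 mm, A_gv = 15250, A_nv = 2×(305 − 4.5×26)×25 = 9400 mm²; tension across gage: (162 − 2×26)×25 = 2750 mm². R_n = min(0.6×450×9400, 0.6×345×15250) + 1.0×450×2750 = min(2538, 3156.8) + 1237.5 = 3775.5 kN. φR_n = 0.75 × 3775.5 = 2831.6 kN.
Governing: min(2005.7, 5983.9, 2831.6) = 2005.7 kN → bolt shear.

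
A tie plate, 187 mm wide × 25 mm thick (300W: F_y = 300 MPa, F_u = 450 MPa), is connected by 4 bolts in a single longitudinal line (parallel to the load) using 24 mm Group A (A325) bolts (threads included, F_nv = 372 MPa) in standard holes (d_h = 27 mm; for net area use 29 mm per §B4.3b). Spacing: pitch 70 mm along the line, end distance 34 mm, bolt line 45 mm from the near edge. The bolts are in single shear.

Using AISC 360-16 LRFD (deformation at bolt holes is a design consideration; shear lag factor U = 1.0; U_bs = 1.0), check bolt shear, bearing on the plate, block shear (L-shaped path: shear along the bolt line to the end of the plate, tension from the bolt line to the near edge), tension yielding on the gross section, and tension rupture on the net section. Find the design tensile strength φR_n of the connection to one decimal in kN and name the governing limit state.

504.9 kN (bolt shear governs)

Bolt shear: A_b = π(24)²/4 = 452.39 mm². φR_n = 0.75 × 372 × 452.39 × 4 × 1 = 504.9 kN.
Bearing (25 mm plate, F_u = 450 MPa): end bolts L_c = 34 − 27/2 = 20.5, R_n = min(1.2×20.5×25×450, 2.4×24×25×450) = 276.75 kN/bolt; interior L_c = 70 − 27 = 43, R_n = 580.5 kN/bolt. φR_n = 0.75 × (1×276.75 + 3×580.5) = 1513.7 kN.
Block shear: shear path 1×[34+3×70] = 1×244 mm, A_gv = 6100, A_nv = 1×(244 − 3.5×29)×25 = 3562.5 mm²; tension to near edge: (45 − 0.5×29)×25 = 762.5 mm². R_n = min(0.6×450×3562.5, 0.6×300×6100) + 1.0×450×762.5 = min(961.88, 1098) + 343.13 = 1305 kN. φR_n = 0.75 × 1305 = 978.8 kN.
Tension yield (gross): A_g = 187×25 = 4675 mm². φR_n = 0.90 × 300 × 4675 = 1262.3 kN.
Tension rupture (net): A_n = (187 − 1×29)×25 = 3950 mm² (U = 1.0, A_e = A_n). φR_n = 0.75 × 450 × 3950 = 1333.1 kN.
Governing: min(504.9, 1513.7, 978.8, 1262.3, 1333.1) = 504.9 kN → bolt shear.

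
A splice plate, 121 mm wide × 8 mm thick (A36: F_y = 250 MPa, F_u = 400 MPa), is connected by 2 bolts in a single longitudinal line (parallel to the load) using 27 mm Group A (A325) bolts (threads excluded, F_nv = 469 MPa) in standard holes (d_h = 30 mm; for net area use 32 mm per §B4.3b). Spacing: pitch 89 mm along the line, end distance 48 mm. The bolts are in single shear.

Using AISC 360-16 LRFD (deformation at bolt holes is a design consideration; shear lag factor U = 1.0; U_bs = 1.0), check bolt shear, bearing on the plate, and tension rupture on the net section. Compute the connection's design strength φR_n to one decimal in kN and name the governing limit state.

213.6 kN (net-section rupture governs)

Bolt shear: A_b = π(27)²/4 = 572.56 mm². φR_n = 0.75 × 469 × 572.56 × 2 × 1 = 402.8 kN.
Bearing (8 mm plate, F_u = 400 MPa): end bolts L_c = 48 − 30/2 = 33, R_n = min(1.2×33×8×400, 2.4×27×8×400) = 126.72 kN/bolt; interior L_c = 89 − 30 = 59, R_n = 207.36 kN/bolt. φR_n = 0.75 × (1×126.72 + 1×207.36) = 250.6 kN.
Tension rupture (net): A_n = (121 − 1×32)×8 = 712 mm² (U = 1.0, A_e = A_n). φR_n = 0.75 × 400 × 712 = 213.6 kN.
Governing: min(402.8, 250.6, 213.6) = 213.6 kN → net-section rupture.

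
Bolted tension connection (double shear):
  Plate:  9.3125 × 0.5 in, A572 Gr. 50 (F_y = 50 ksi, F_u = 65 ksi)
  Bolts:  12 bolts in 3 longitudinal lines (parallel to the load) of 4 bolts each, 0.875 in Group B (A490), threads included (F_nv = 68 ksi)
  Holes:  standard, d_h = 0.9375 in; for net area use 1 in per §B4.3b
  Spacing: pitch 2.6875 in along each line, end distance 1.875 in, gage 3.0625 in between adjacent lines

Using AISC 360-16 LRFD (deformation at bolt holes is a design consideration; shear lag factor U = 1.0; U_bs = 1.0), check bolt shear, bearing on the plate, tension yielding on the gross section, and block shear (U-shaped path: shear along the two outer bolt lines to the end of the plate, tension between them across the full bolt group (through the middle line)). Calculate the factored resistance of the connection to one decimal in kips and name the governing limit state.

Bolt shear: A_b = π(0.875)²/4 = 0.60132 in². φR_n = 0.75 × 68 × 0.60132 × 12 × 2 = 736.0 kips.
Bearing (0.5 in plate, F_u = 65 ksi): end bolts L_c = 1.875 − 0.9375/2 = 1.40625, R_n = min(1.2×1.40625×0.5×65, 2.4×0.875×0.5×65) = 54.844 kips/bolt; interior L_c = 2.6875 − 0.9375 = 1.75, R_n = 68.25 kips/bolt. φR_n = 0.75 × (3×54.844 + 9×68.25) = 584.1 kips.
Tension yield (gross): A_g = 9.3125×0.5 = 4.6563 in². φR_n = 0.90 × 50 × 4.6563 = 209.5 kips.
Block shear: shear path 2×[1.875+3×2.6875] = 2×9.9375 in, A_gv = 9.9375, A_nv = 2×(9.9375 − 3.5×1)×0.5 = 6.4375 in²; tension across gage: (6.125 − 2×1)×0.5 = 2.0625 in². R_n = min(0.6×65×6.4375, 0.6×50×9.9375) + 1.0×65×2.0625 = min(251.06, 298.13) + 134.06 = 385.12 kips. φR_n = 0.75 × 385.12 = 288.8 kips.
Governing: min(736.0, 584.1, 209.5, 288.8) = 209.5 kips → gross-section yield.

209.5 kips (gross-section yield governs)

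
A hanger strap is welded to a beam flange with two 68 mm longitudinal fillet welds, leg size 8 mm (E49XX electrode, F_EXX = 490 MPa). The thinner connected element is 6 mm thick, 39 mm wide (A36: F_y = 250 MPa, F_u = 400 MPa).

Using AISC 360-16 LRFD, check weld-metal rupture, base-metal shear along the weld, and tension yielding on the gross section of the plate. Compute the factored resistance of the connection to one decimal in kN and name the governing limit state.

52.7 kN (gross-section yield governs)

Weld metal: throat = 0.707×8 = 5.656 mm, L = 2×68 = 136 mm. φR_n = 0.75 × 0.6 × 490 × 5.656 × 136 = 169.6 kN.
Base metal shear (6 mm plate): yield φR_n = 1.0×0.6×250×6×136 = 122.4 kN; rupture φR_n = 0.75×0.6×400×6×136 = 146.9 kN; take 122.4 kN (yield).
Tension yield (gross): A_g = 39×6 = 234 mm². φR_n = 0.90 × 250 × 234 = 52.7 kN.
Governing: min(169.6, 122.4, 52.7) = 52.7 kN → gross-section yield.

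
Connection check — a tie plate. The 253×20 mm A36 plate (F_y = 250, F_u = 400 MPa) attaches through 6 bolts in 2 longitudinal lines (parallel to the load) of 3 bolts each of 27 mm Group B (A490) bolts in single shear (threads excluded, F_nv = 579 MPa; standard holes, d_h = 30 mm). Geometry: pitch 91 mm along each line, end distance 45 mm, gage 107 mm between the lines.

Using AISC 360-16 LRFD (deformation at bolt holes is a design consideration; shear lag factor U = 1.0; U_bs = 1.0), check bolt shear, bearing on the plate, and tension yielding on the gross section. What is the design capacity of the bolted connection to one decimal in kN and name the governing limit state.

Bolt shear: A_b = π(27)²/4 = 572.56 mm². φR_n = 0.75 × 579 × 572.56 × 6 × 1 = 1491.8 kN.
Bearing (20 mm plate, F_u = 400 MPa): end bolts L_c = 45 − 30/2 = 30, R_n = min(1.2×30×20×400, 2.4×27×20×400) = 288 kN/bolt; interior L_c = 91 − 30 = 61, R_n = 518.4 kN/bolt. φR_n = 0.75 × (2×288 + 4×518.4) = 1987.2 kN.
Tension yield (gross): A_g = 253×20 = 5060 mm². φR_n = 0.90 × 250 × 5060 = 1138.5 kN.
Governing: min(1491.8, 1987.2, 1138.5) = 1138.5 kN → gross-section yield.

1138.5 kN (gross-section yield governs)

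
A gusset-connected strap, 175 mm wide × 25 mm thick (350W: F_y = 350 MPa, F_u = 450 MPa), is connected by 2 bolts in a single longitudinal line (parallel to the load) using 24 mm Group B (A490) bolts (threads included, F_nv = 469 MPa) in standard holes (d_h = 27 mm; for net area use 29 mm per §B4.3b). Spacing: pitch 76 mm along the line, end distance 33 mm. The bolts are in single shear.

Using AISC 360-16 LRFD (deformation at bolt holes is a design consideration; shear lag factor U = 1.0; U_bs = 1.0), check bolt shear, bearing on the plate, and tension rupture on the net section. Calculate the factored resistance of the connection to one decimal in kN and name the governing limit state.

Bolt shear: A_b = π(24)²/4 = 452.39 mm². φR_n = 0.75 × 469 × 452.39 × 2 × 1 = 318.3 kN.
Bearing (25 mm plate, F_u = 450 MPa): end bolts L_c = 33 − 27/2 = 19.5, R_n = min(1.2×19.5×25×450, 2.4×24×25×450) = 263.25 kN/bolt; interior L_c = 76 − 27 = 49, R_n = 648 kN/bolt. φR_n = 0.75 × (1×263.25 + 1×648) = 683.4 kN.
Tension rupture (net): A_n = (175 − 1×29)×25 = 3650 mm² (U = 1.0, A_e = A_n). φR_n = 0.75 × 450 × 3650 = 1231.9 kN.
Governing: min(318.3, 683.4, 1231.9) = 318.3 kN → bolt shear.

318.3 kN (bolt shear governs)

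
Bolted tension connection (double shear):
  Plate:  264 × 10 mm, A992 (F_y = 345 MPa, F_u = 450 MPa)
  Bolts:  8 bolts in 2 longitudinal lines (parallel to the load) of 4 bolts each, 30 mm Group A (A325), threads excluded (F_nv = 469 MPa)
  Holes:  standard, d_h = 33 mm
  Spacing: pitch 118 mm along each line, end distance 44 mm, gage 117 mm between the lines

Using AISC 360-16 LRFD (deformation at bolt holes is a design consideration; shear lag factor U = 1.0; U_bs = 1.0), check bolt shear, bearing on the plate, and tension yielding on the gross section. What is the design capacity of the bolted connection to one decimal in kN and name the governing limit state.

819.7 kN (gross-section yield governs)

Bolt shear: A_b = π(30)²/4 = 706.86 mm². φR_n = 0.75 × 469 × 706.86 × 8 × 2 = 3978.2 kN.
Bearing (10 mm plate, F_u = 450 MPa): end bolts L_c = 44 − 33/2 = 27.5, R_n = min(1.2×27.5×10×450, 2.4×30×10×450) = 148.5 kN/bolt; interior L_c = 118 − 33 = 85, R_n = 324 kN/bolt. φR_n = 0.75 × (2×148.5 + 6×324) = 1680.8 kN.
Tension yield (gross): A_g = 264×10 = 2640 mm². φR_n = 0.90 × 345 × 2640 = 819.7 kN.
Governing: min(3978.2, 1680.8, 819.7) = 819.7 kN → gross-section yield.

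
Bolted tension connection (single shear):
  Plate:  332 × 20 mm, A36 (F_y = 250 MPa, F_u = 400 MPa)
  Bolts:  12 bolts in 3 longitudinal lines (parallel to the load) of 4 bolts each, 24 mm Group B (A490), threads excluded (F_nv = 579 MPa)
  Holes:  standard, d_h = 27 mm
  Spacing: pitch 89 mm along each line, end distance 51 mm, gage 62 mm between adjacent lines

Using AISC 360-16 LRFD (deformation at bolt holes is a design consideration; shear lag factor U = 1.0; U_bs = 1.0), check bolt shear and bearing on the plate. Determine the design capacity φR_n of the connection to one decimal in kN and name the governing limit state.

2357.4 kN (bolt shear governs)

Bolt shear: A_b = π(24)²/4 = 452.39 mm². φR_n = 0.75 × 579 × 452.39 × 12 × 1 = 2357.4 kN.
Bearing (20 mm plate, F_u = 400 MPa): end bolts L_c = 51 − 27/2 = 37.5, R_n = min(1.2×37.5×20×400, 2.4×24×20×400) = 360 kN/bolt; interior L_c = 89 − 27 = 62, R_n = 460.8 kN/bolt. φR_n = 0.75 × (3×360 + 9×460.8) = 3920.4 kN.
Governing: min(2357.4, 3920.4) = 2357.4 kN → bolt shear.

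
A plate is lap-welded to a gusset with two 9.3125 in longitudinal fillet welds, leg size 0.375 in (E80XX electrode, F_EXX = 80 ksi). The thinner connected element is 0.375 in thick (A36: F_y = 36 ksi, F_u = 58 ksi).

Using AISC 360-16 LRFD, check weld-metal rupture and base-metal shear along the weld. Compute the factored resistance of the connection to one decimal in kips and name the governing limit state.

Weld metal: throat = 0.707×0.375 = 0.26513 in, L = 2×9.3125 = 18.625 in. φR_n = 0.75 × 0.6 × 80 × 0.26513 × 18.625 = 177.8 kips.
Base metal shear (0.375 in plate): yield φR_n = 1.0×0.6×36×0.375×18.625 = 150.9 kips; rupture φR_n = 0.75×0.6×58×0.375×18.625 = 182.3 kips; take 150.9 kips (yield).
Governing: min(177.8, 150.9) = 150.9 kips → base-metal shear.

150.9 kips (base-metal shear governs)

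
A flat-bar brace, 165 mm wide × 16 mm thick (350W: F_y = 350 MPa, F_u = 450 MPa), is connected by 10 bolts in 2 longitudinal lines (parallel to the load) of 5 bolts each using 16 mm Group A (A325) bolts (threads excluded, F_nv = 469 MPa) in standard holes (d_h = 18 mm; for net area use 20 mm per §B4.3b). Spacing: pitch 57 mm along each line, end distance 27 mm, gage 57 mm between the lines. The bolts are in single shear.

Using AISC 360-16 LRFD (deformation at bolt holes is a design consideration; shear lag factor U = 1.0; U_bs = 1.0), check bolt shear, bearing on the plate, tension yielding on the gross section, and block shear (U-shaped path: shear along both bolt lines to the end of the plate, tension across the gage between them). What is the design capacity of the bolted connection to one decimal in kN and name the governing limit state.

Bolt shear: A_b = π(16)²/4 = 201.06 mm². φR_n = 0.75 × 469 × 201.06 × 10 × 1 = 707.2 kN.
Bearing (16 mm plate, F_u = 450 MPa): end bolts L_c = 27 − 18/2 = 18, R_n = min(1.2×18×16×450, 2.4×16×16×450) = 155.52 kN/bolt; interior L_c = 57 − 18 = 39, R_n = 276.48 kN/bolt. φR_n = 0.75 × (2×155.52 + 8×276.48) = 1892.2 kN.
Tension yield (gross): A_g = 165×16 = 2640 mm². φR_n = 0.90 × 350 × 2640 = 831.6 kN.
Block shear: shear path 2×[27+4×57] = 2×255 mm, A_gv = 8160, A_nv = 2×(255 − 4.5×20)×16 = 5280 mm²; tension across gage: (57 − 1×20)×16 = 592 mm². R_n = min(0.6×450×5280, 0.6×350×8160) + 1.0×450×592 = min(1425.6, 1713.6) + 266.4 = 1692 kN. φR_n = 0.75 × 1692 = 1269.0 kN.
Governing: min(707.2, 1892.2, 831.6, 1269.0) = 707.2 kN → bolt shear.

707.2 kN (bolt shear governs)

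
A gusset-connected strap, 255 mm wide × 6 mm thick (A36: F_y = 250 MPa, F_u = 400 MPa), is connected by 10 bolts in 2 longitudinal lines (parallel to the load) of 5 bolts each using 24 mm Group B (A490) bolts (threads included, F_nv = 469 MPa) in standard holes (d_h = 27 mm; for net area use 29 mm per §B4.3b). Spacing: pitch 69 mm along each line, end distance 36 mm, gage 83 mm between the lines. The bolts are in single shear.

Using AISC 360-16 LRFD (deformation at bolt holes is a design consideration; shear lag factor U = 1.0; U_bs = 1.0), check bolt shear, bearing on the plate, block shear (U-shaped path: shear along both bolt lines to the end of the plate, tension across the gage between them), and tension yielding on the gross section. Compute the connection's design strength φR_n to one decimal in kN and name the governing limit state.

344.3 kN (gross-section yield governs)

Bolt shear: A_b = π(24)²/4 = 452.39 mm². φR_n = 0.75 × 469 × 452.39 × 10 × 1 = 1591.3 kN.
Bearing (6 mm plate, F_u = 400 MPa): end bolts L_c = 36 − 27/2 = 22.5, R_n = min(1.2×22.5×6×400, 2.4×24×6×400) = 64.8 kN/bolt; interior L_c = 69 − 27 = 42, R_n = 120.96 kN/bolt. φR_n = 0.75 × (2×64.8 + 8×120.96) = 823.0 kN.
Block shear: shear path 2×[36+4×69] = 2×312 mm, A_gv = 3744, A_nv = 2×(312 − 4.5×29)×6 = 2178 mm²; tension across gage: (83 − 1×29)×6 = 324 mm². R_n = min(0.6×400×2178, 0.6×250×3744) + 1.0×400×324 = min(522.72, 561.6) + 129.6 = 652.32 kN. φR_n = 0.75 × 652.32 = 489.2 kN.
Tension yield (gross): A_g = 255×6 = 1530 mm². φR_n = 0.90 × 250 × 1530 = 344.3 kN.
Governing: min(1591.3, 823.0, 489.2, 344.3) = 344.3 kN → gross-section yield.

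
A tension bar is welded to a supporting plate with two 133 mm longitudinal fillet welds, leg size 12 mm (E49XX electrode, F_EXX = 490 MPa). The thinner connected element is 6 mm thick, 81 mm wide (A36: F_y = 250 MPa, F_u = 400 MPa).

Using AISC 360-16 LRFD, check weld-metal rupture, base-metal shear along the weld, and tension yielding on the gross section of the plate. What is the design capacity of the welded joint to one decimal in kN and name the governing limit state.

Weld metal: throat = 0.707×12 = 8.484 mm, L = 2×133 = 266 mm. φR_n = 0.75 × 0.6 × 490 × 8.484 × 266 = 497.6 kN.
Base metal shear (6 mm plate): yield φR_n = 1.0×0.6×250×6×266 = 239.4 kN; rupture φR_n = 0.75×0.6×400×6×266 = 287.3 kN; take 239.4 kN (yield).
Tension yield (gross): A_g = 81×6 = 486 mm². φR_n = 0.90 × 250 × 486 = 109.4 kN.
Governing: min(497.6, 239.4, 109.4) = 109.4 kN → gross-section yield.

109.4 kN (gross-section yield governs)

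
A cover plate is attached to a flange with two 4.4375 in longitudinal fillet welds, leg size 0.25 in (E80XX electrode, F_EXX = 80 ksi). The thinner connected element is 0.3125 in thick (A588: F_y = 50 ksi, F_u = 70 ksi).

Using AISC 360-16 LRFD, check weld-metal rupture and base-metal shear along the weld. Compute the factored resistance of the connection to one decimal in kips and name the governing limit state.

56.5 kips (weld metal governs)

Weld metal: throat = 0.707×0.25 = 0.17675 in, L = 2×4.4375 = 8.875 in. φR_n = 0.75 × 0.6 × 80 × 0.17675 × 8.875 = 56.5 kips.
Base metal shear (0.3125 in plate): yield φR_n = 1.0×0.6×50×0.3125×8.875 = 83.2 kips; rupture φR_n = 0.75×0.6×70×0.3125×8.875 = 87.4 kips; take 83.2 kips (yield).
Governing: min(56.5, 83.2) = 56.5 kips → weld metal.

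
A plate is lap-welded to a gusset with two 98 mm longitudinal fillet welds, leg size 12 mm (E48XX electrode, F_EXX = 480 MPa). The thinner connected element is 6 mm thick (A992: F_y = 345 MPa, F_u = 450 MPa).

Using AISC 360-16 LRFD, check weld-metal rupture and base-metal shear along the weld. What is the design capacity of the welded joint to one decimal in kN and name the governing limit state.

Weld metal: throat = 0.707×12 = 8.484 mm, L = 2×98 = 196 mm. φR_n = 0.75 × 0.6 × 480 × 8.484 × 196 = 359.2 kN.
Base metal shear (6 mm plate): yield φR_n = 1.0×0.6×345×6×196 = 243.4 kN; rupture φR_n = 0.75×0.6×450×6×196 = 238.1 kN; take 238.1 kN (rupture).
Governing: min(359.2, 238.1) = 238.1 kN → base-metal shear.

238.1 kN (base-metal shear governs)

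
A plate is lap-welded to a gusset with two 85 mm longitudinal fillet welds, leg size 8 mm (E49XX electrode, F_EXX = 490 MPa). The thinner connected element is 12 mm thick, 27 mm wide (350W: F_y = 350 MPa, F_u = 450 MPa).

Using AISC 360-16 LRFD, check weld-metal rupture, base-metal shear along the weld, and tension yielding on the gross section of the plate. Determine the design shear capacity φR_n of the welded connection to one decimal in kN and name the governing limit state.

102.1 kN (gross-section yield governs)

Weld metal: throat = 0.707×8 = 5.656 mm, L = 2×85 = 170 mm. φR_n = 0.75 × 0.6 × 490 × 5.656 × 170 = 212.0 kN.
Base metal shear (12 mm plate): yield φR_n = 1.0×0.6×350×12×170 = 428.4 kN; rupture φR_n = 0.75×0.6×450×12×170 = 413.1 kN; take 413.1 kN (rupture).
Tension yield (gross): A_g = 27×12 = 324 mm². φR_n = 0.90 × 350 × 324 = 102.1 kN.
Governing: min(212.0, 413.1, 102.1) = 102.1 kN → gross-section yield.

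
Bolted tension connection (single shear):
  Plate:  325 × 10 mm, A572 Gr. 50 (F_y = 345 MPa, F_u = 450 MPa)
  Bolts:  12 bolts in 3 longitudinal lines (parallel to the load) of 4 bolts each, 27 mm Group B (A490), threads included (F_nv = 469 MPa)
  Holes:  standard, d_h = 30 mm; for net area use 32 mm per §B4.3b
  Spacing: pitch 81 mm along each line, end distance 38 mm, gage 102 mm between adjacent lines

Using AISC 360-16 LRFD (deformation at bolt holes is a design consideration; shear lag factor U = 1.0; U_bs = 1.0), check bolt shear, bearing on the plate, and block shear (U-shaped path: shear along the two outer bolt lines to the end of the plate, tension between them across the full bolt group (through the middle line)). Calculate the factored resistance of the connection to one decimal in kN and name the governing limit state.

Bolt shear: A_b = π(27)²/4 = 572.56 mm². φR_n = 0.75 × 469 × 572.56 × 12 × 1 = 2416.8 kN.
Bearing (10 mm plate, F_u = 450 MPa): end bolts L_c = 38 − 30/2 = 23, R_n = min(1.2×23×10×450, 2.4×27×10×450) = 124.2 kN/bolt; interior L_c = 81 − 30 = 51, R_n = 275.4 kN/bolt. φR_n = 0.75 × (3×124.2 + 9×275.4) = 2138.4 kN.
Block shear: shear path 2×[38+3×81] = 2×281 mm, A_gv = 5620, A_nv = 2×(281 − 3.5×32)×10 = 3380 mm²; tension across gage: (204 − 2×32)×10 = 1400 mm². R_n = min(0.6×450×3380, 0.6×345×5620) + 1.0×450×1400 = min(912.6, 1163.3) + 630 = 1542.6 kN. φR_n = 0.75 × 1542.6 = 1157.0 kN.
Governing: min(2416.8, 2138.4, 1157.0) = 1157.0 kN → block shear.

1157.0 kN (block shear governs)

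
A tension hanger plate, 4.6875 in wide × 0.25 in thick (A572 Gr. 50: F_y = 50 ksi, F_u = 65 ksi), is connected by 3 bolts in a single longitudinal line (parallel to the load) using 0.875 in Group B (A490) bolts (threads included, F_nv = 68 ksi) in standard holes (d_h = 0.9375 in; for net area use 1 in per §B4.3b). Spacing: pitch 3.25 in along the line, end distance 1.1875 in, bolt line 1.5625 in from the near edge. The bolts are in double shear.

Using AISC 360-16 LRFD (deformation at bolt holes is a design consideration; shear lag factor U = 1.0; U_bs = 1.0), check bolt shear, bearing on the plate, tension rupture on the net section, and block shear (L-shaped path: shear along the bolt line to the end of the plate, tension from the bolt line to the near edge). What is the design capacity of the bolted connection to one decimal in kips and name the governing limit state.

Bolt shear: A_b = π(0.875)²/4 = 0.60132 in². φR_n = 0.75 × 68 × 0.60132 × 3 × 2 = 184.0 kips.
Bearing (0.25 in plate, F_u = 65 ksi): end bolts L_c = 1.1875 − 0.9375/2 = 0.71875, R_n = min(1.2×0.71875×0.25×65, 2.4×0.875×0.25×65) = 14.016 kips/bolt; interior L_c = 3.25 − 0.9375 = 2.3125, R_n = 34.125 kips/bolt. φR_n = 0.75 × (1×14.016 + 2×34.125) = 61.7 kips.
Tension rupture (net): A_n = (4.6875 − 1×1)×0.25 = 0.92188 in² (U = 1.0, A_e = A_n). φR_n = 0.75 × 65 × 0.92188 = 44.9 kips.
Block shear: shear path 1×[1.1875+2×3.25] = 1×7.6875 in, A_gv = 1.9219, A_nv = 1×(7.6875 − 2.5×1)×0.25 = 1.2969 in²; tension to near edge: (1.5625 − 0.5×1)×0.25 = 0.26563 in². R_n = min(0.6×65×1.2969, 0.6×50×1.9219) + 1.0×65×0.26563 = min(50.579, 57.657) + 17.266 = 67.845 kips. φR_n = 0.75 × 67.845 = 50.9 kips.
Governing: min(184.0, 61.7, 44.9, 50.9) = 44.9 kips → net-section rupture.

44.9 kips (net-section rupture governs)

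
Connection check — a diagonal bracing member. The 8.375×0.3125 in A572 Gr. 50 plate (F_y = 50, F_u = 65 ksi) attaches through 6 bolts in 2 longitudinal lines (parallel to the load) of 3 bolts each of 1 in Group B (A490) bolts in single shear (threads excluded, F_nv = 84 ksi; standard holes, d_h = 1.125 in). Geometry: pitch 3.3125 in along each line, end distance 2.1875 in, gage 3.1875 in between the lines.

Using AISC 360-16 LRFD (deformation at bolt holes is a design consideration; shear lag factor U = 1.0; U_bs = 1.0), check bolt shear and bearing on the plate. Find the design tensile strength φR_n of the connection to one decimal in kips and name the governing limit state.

205.7 kips (bearing governs)

Bolt shear: A_b = π(1)²/4 = 0.7854 in². φR_n = 0.75 × 84 × 0.7854 × 6 × 1 = 296.9 kips.
Bearing (0.3125 in plate, F_u = 65 ksi): end bolts L_c = 2.1875 − 1.125/2 = 1.625, R_n = min(1.2×1.625×0.3125×65, 2.4×1×0.3125×65) = 39.609 kips/bolt; interior L_c = 3.3125 − 1.125 = 2.1875, R_n = 48.75 kips/bolt. φR_n = 0.75 × (2×39.609 + 4×48.75) = 205.7 kips.
Governing: min(296.9, 205.7) = 205.7 kips → bearing.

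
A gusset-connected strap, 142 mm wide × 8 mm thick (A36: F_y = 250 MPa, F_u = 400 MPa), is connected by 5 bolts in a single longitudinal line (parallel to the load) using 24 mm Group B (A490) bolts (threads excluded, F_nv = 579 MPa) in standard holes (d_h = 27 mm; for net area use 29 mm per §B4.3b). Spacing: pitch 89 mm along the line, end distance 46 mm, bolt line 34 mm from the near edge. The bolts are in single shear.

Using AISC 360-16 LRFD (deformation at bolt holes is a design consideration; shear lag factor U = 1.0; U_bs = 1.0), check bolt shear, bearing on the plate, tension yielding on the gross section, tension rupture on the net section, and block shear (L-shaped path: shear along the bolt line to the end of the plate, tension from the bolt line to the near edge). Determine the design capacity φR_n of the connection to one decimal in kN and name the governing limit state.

255.6 kN (gross-section yield governs)

Bolt shear: A_b = π(24)²/4 = 452.39 mm². φR_n = 0.75 × 579 × 452.39 × 5 × 1 = 982.3 kN.
Bearing (8 mm plate, F_u = 400 MPa): end bolts L_c = 46 − 27/2 = 32.5, R_n = min(1.2×32.5×8×400, 2.4×24×8×400) = 124.8 kN/bolt; interior L_c = 89 − 27 = 62, R_n = 184.32 kN/bolt. φR_n = 0.75 × (1×124.8 + 4×184.32) = 646.6 kN.
Tension yield (gross): A_g = 142×8 = 1136 mm². φR_n = 0.90 × 250 × 1136 = 255.6 kN.
Tension rupture (net): A_n = (142 − 1×29)×8 = 904 mm² (U = 1.0, A_e = A_n). φR_n = 0.75 × 400 × 904 = 271.2 kN.
Block shear: shear path 1×[46+4×89] = 1×402 mm, A_gv = 3216, A_nv = 1×(402 − 4.5×29)×8 = 2172 mm²; tension to near edge: (34 − 0.5×29)×8 = 156 mm². R_n = min(0.6×400×2172, 0.6×250×3216) + 1.0×400×156 = min(521.28, 482.4) + 62.4 = 544.8 kN. φR_n = 0.75 × 544.8 = 408.6 kN.
Governing: min(982.3, 646.6, 255.6, 271.2, 408.6) = 255.6 kN → gross-section yield.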